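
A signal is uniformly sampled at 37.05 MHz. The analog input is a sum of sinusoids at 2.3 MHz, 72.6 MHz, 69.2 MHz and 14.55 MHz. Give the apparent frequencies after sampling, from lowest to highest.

fs/2 = 18.525 MHz.
2.3 MHz ≤ fs/2 = 18.525 MHz, passes unchanged.
72.6 MHz mod fs = 35.55 MHz.
35.55 MHz > fs/2 = 18.525 MHz, folds to fs − 35.55 MHz = 1.5 MHz.
69.2 MHz mod fs = 32.15 MHz.
32.15 MHz > fs/2 = 18.525 MHz, folds to fs − 32.15 MHz = 4.9 MHz.
14.55 MHz ≤ fs/2 = 18.525 MHz, passes unchanged.
Distinct values: {1.5 MHz, 2.3 MHz, 4.9 MHz, 14.55 MHz}.

1.5 MHz, 2.3 MHz, 4.9 MHz, 14.55 MHz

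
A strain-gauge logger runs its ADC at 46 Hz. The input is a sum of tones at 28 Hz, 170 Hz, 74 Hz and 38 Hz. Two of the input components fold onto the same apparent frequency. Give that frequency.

18 Hz

fs/2 = 23 Hz.
28 Hz > fs/2 = 23 Hz, folds to fs − 28 Hz = 18 Hz.
170 Hz mod fs = 32 Hz.
32 Hz > fs/2 = 23 Hz, folds to fs − 32 Hz = 14 Hz.
74 Hz mod fs = 28 Hz.
28 Hz > fs/2 = 23 Hz, folds to fs − 28 Hz = 18 Hz.
38 Hz > fs/2 = 23 Hz, folds to fs − 38 Hz = 8 Hz.
28 Hz and 74 Hz both map to 18 Hz.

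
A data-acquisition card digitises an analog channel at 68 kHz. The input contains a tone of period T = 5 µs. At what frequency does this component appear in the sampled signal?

4 kHz

T = 5 µs → f = 1/T = 200 kHz.
200 kHz mod fs = 64 kHz.
64 kHz > fs/2 = 34 kHz, folds to fs − 64 kHz = 4 kHz.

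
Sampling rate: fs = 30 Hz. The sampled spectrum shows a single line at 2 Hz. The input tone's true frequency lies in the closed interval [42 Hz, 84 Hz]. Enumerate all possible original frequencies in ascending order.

Frequencies that alias to 2 Hz are k·fs ± 2 Hz for integer k ≥ 0.
k=0: 2 Hz.
k=1: 28 Hz, 32 Hz.
k=2: 58 Hz, 62 Hz.
k=3: 88 Hz, 92 Hz.
Within [42 Hz, 84 Hz]: 58 Hz, 62 Hz.

58 Hz, 62 Hz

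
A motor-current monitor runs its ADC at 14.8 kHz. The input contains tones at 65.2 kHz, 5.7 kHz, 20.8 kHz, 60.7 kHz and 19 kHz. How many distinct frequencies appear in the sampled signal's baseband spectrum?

fs/2 = 7.4 kHz.
65.2 kHz mod fs = 6 kHz.
6 kHz ≤ fs/2 = 7.4 kHz, appears at 6 kHz.
5.7 kHz ≤ fs/2 = 7.4 kHz, passes unchanged.
20.8 kHz mod fs = 6 kHz.
6 kHz ≤ fs/2 = 7.4 kHz, appears at 6 kHz.
60.7 kHz mod fs = 1.5 kHz.
1.5 kHz ≤ fs/2 = 7.4 kHz, appears at 1.5 kHz.
19 kHz mod fs = 4.2 kHz.
4.2 kHz ≤ fs/2 = 7.4 kHz, appears at 4.2 kHz.
Distinct values: {1.5 kHz, 4.2 kHz, 5.7 kHz, 6 kHz} → 4.

4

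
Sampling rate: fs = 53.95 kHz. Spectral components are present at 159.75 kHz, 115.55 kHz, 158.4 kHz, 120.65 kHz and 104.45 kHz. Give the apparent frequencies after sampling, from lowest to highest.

2.1 kHz, 3.45 kHz, 7.65 kHz, 12.75 kHz

fs/2 = 26.975 kHz.
159.75 kHz mod fs = 51.85 kHz.
51.85 kHz > fs/2 = 26.975 kHz, folds to fs − 51.85 kHz = 2.1 kHz.
115.55 kHz mod fs = 7.65 kHz.
7.65 kHz ≤ fs/2 = 26.975 kHz, appears at 7.65 kHz.
158.4 kHz mod fs = 50.5 kHz.
50.5 kHz > fs/2 = 26.975 kHz, folds to fs − 50.5 kHz = 3.45 kHz.
120.65 kHz mod fs = 12.75 kHz.
12.75 kHz ≤ fs/2 = 26.975 kHz, appears at 12.75 kHz.
104.45 kHz mod fs = 50.5 kHz.
50.5 kHz > fs/2 = 26.975 kHz, folds to fs − 50.5 kHz = 3.45 kHz.
Distinct values: {2.1 kHz, 3.45 kHz, 7.65 kHz, 12.75 kHz}.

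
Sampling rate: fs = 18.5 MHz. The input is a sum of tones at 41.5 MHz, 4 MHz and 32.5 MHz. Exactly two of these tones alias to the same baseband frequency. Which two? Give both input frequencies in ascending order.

32.5 MHz, 41.5 MHz

fs/2 = 9.25 MHz.
41.5 MHz mod fs = 4.5 MHz.
4.5 MHz ≤ fs/2 = 9.25 MHz, appears at 4.5 MHz.
4 MHz ≤ fs/2 = 9.25 MHz, passes unchanged.
32.5 MHz mod fs = 14 MHz.
14 MHz > fs/2 = 9.25 MHz, folds to fs − 14 MHz = 4.5 MHz.
32.5 MHz and 41.5 MHz both map to 4.5 MHz.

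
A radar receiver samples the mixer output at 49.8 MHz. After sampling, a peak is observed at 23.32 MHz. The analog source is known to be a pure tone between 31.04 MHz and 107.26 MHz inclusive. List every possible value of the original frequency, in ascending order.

Frequencies that alias to 23.32 MHz are k·fs ± 23.32 MHz for integer k ≥ 0.
k=0: 23.32 MHz.
k=1: 26.48 MHz, 73.12 MHz.
k=2: 76.28 MHz, 122.92 MHz.
k=3: 126.08 MHz, 172.72 MHz.
Within [31.04 MHz, 107.26 MHz]: 73.12 MHz, 76.28 MHz.

73.12 MHz, 76.28 MHz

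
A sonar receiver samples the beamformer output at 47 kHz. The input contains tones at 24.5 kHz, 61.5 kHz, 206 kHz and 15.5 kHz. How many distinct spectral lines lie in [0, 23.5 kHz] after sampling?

4

fs/2 = 23.5 kHz.
24.5 kHz > fs/2 = 23.5 kHz, folds to fs − 24.5 kHz = 22.5 kHz.
61.5 kHz mod fs = 14.5 kHz.
14.5 kHz ≤ fs/2 = 23.5 kHz, appears at 14.5 kHz.
206 kHz mod fs = 18 kHz.
18 kHz ≤ fs/2 = 23.5 kHz, appears at 18 kHz.
15.5 kHz ≤ fs/2 = 23.5 kHz, passes unchanged.
Distinct values: {14.5 kHz, 15.5 kHz, 18 kHz, 22.5 kHz} → 4.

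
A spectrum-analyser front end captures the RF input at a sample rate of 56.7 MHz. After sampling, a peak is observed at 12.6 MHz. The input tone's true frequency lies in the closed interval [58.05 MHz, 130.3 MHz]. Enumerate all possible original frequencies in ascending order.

69.3 MHz, 100.8 MHz, 126 MHz

Frequencies that alias to 12.6 MHz are k·fs ± 12.6 MHz for integer k ≥ 0.
k=0: 12.6 MHz.
k=1: 44.1 MHz, 69.3 MHz.
k=2: 100.8 MHz, 126 MHz.
k=3: 157.5 MHz, 182.7 MHz.
Within [58.05 MHz, 130.3 MHz]: 69.3 MHz, 100.8 MHz, 126 MHz.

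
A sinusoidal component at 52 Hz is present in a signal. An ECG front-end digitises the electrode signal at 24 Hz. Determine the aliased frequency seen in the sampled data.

4 Hz

52 Hz mod fs = 4 Hz.
4 Hz ≤ fs/2 = 12 Hz, appears at 4 Hz.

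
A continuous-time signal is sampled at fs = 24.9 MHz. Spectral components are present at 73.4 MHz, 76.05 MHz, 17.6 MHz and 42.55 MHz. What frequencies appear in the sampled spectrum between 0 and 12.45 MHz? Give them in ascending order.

1.3 MHz, 1.35 MHz, 7.25 MHz, 7.3 MHz

fs/2 = 12.45 MHz.
73.4 MHz mod fs = 23.6 MHz.
23.6 MHz > fs/2 = 12.45 MHz, folds to fs − 23.6 MHz = 1.3 MHz.
76.05 MHz mod fs = 1.35 MHz.
1.35 MHz ≤ fs/2 = 12.45 MHz, appears at 1.35 MHz.
17.6 MHz > fs/2 = 12.45 MHz, folds to fs − 17.6 MHz = 7.3 MHz.
42.55 MHz mod fs = 17.65 MHz.
17.65 MHz > fs/2 = 12.45 MHz, folds to fs − 17.65 MHz = 7.25 MHz.
Distinct values: {1.3 MHz, 1.35 MHz, 7.25 MHz, 7.3 MHz}.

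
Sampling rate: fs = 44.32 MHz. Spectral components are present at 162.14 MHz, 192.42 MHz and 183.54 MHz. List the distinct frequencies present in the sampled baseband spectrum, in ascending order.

fs/2 = 22.16 MHz.
162.14 MHz mod fs = 29.18 MHz.
29.18 MHz > fs/2 = 22.16 MHz, folds to fs − 29.18 MHz = 15.14 MHz.
192.42 MHz mod fs = 15.14 MHz.
15.14 MHz ≤ fs/2 = 22.16 MHz, appears at 15.14 MHz.
183.54 MHz mod fs = 6.26 MHz.
6.26 MHz ≤ fs/2 = 22.16 MHz, appears at 6.26 MHz.
Distinct values: {6.26 MHz, 15.14 MHz}.

6.26 MHz, 15.14 MHz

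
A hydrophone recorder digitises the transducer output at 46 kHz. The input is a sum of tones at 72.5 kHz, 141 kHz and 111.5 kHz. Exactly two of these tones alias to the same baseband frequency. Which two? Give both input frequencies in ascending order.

72.5 kHz, 111.5 kHz

fs/2 = 23 kHz.
72.5 kHz mod fs = 26.5 kHz.
26.5 kHz > fs/2 = 23 kHz, folds to fs − 26.5 kHz = 19.5 kHz.
141 kHz mod fs = 3 kHz.
3 kHz ≤ fs/2 = 23 kHz, appears at 3 kHz.
111.5 kHz mod fs = 19.5 kHz.
19.5 kHz ≤ fs/2 = 23 kHz, appears at 19.5 kHz.
72.5 kHz and 111.5 kHz both map to 19.5 kHz.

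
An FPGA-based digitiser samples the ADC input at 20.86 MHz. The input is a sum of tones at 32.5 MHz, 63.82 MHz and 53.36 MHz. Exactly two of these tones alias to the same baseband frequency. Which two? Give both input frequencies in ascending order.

fs/2 = 10.43 MHz.
32.5 MHz mod fs = 11.64 MHz.
11.64 MHz > fs/2 = 10.43 MHz, folds to fs − 11.64 MHz = 9.22 MHz.
63.82 MHz mod fs = 1.24 MHz.
1.24 MHz ≤ fs/2 = 10.43 MHz, appears at 1.24 MHz.
53.36 MHz mod fs = 11.64 MHz.
11.64 MHz > fs/2 = 10.43 MHz, folds to fs − 11.64 MHz = 9.22 MHz.
32.5 MHz and 53.36 MHz both map to 9.22 MHz.

32.5 MHz, 53.36 MHz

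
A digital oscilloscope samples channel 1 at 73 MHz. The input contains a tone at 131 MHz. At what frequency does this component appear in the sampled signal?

131 MHz mod fs = 58 MHz.
58 MHz > fs/2 = 36.5 MHz, folds to fs − 58 MHz = 15 MHz.

15 MHz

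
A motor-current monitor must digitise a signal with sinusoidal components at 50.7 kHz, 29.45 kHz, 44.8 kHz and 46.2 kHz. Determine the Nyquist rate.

101.4 kHz

Highest-frequency component: 50.7 kHz.
Nyquist rate = 2 × 50.7 kHz = 101.4 kHz.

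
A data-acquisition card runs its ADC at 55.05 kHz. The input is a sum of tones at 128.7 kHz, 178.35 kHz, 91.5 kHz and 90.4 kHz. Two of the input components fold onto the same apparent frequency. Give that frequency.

18.6 kHz

fs/2 = 27.525 kHz.
128.7 kHz mod fs = 18.6 kHz.
18.6 kHz ≤ fs/2 = 27.525 kHz, appears at 18.6 kHz.
178.35 kHz mod fs = 13.2 kHz.
13.2 kHz ≤ fs/2 = 27.525 kHz, appears at 13.2 kHz.
91.5 kHz mod fs = 36.45 kHz.
36.45 kHz > fs/2 = 27.525 kHz, folds to fs − 36.45 kHz = 18.6 kHz.
90.4 kHz mod fs = 35.35 kHz.
35.35 kHz > fs/2 = 27.525 kHz, folds to fs − 35.35 kHz = 19.7 kHz.
91.5 kHz and 128.7 kHz both map to 18.6 kHz.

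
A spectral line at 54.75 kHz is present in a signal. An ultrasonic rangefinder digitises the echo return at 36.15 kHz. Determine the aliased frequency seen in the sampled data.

17.55 kHz

54.75 kHz mod fs = 18.6 kHz.
18.6 kHz > fs/2 = 18.075 kHz, folds to fs − 18.6 kHz = 17.55 kHz.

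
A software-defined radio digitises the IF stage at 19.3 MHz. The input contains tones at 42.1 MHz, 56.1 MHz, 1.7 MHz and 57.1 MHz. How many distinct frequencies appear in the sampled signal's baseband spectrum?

fs/2 = 9.65 MHz.
42.1 MHz mod fs = 3.5 MHz.
3.5 MHz ≤ fs/2 = 9.65 MHz, appears at 3.5 MHz.
56.1 MHz mod fs = 17.5 MHz.
17.5 MHz > fs/2 = 9.65 MHz, folds to fs − 17.5 MHz = 1.8 MHz.
1.7 MHz ≤ fs/2 = 9.65 MHz, passes unchanged.
57.1 MHz mod fs = 18.5 MHz.
18.5 MHz > fs/2 = 9.65 MHz, folds to fs − 18.5 MHz = 0.8 MHz.
Distinct values: {0.8 MHz, 1.7 MHz, 1.8 MHz, 3.5 MHz} → 4.

4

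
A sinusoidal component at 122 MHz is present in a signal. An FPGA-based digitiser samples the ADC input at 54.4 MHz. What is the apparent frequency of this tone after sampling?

13.2 MHz

122 MHz mod fs = 13.2 MHz.
13.2 MHz ≤ fs/2 = 27.2 MHz, appears at 13.2 MHz.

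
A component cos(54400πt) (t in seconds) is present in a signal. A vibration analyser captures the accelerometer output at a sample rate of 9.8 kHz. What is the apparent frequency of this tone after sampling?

ω = 54400π rad/s → f = ω/(2π) = 27200 Hz = 27.2 kHz.
27.2 kHz mod fs = 7.6 kHz.
7.6 kHz > fs/2 = 4.9 kHz, folds to fs − 7.6 kHz = 2.2 kHz.

2.2 kHz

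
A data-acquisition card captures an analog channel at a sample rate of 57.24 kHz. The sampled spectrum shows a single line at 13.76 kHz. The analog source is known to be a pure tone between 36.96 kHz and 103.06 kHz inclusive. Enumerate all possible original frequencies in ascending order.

43.48 kHz, 71 kHz, 100.72 kHz

Frequencies that alias to 13.76 kHz are k·fs ± 13.76 kHz for integer k ≥ 0.
k=0: 13.76 kHz.
k=1: 43.48 kHz, 71 kHz.
k=2: 100.72 kHz, 128.24 kHz.
k=3: 157.96 kHz, 185.48 kHz.
Within [36.96 kHz, 103.06 kHz]: 43.48 kHz, 71 kHz, 100.72 kHz.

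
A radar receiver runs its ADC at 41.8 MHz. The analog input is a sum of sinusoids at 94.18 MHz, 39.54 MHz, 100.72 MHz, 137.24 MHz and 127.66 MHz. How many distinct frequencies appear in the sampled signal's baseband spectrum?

4

fs/2 = 20.9 MHz.
94.18 MHz mod fs = 10.58 MHz.
10.58 MHz ≤ fs/2 = 20.9 MHz, appears at 10.58 MHz.
39.54 MHz > fs/2 = 20.9 MHz, folds to fs − 39.54 MHz = 2.26 MHz.
100.72 MHz mod fs = 17.12 MHz.
17.12 MHz ≤ fs/2 = 20.9 MHz, appears at 17.12 MHz.
137.24 MHz mod fs = 11.84 MHz.
11.84 MHz ≤ fs/2 = 20.9 MHz, appears at 11.84 MHz.
127.66 MHz mod fs = 2.26 MHz.
2.26 MHz ≤ fs/2 = 20.9 MHz, appears at 2.26 MHz.
Distinct values: {2.26 MHz, 10.58 MHz, 11.84 MHz, 17.12 MHz} → 4.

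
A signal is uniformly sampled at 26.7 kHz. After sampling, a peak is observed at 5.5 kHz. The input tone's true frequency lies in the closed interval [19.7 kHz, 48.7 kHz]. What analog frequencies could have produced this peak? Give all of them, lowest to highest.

21.2 kHz, 32.2 kHz, 47.9 kHz

Frequencies that alias to 5.5 kHz are k·fs ± 5.5 kHz for integer k ≥ 0.
k=0: 5.5 kHz.
k=1: 21.2 kHz, 32.2 kHz.
k=2: 47.9 kHz, 58.9 kHz.
k=3: 74.6 kHz, 85.6 kHz.
Within [19.7 kHz, 48.7 kHz]: 21.2 kHz, 32.2 kHz, 47.9 kHz.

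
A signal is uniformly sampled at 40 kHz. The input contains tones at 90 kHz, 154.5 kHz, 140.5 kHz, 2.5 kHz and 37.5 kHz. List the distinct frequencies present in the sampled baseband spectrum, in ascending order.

fs/2 = 20 kHz.
90 kHz mod fs = 10 kHz.
10 kHz ≤ fs/2 = 20 kHz, appears at 10 kHz.
154.5 kHz mod fs = 34.5 kHz.
34.5 kHz > fs/2 = 20 kHz, folds to fs − 34.5 kHz = 5.5 kHz.
140.5 kHz mod fs = 20.5 kHz.
20.5 kHz > fs/2 = 20 kHz, folds to fs − 20.5 kHz = 19.5 kHz.
2.5 kHz ≤ fs/2 = 20 kHz, passes unchanged.
37.5 kHz > fs/2 = 20 kHz, folds to fs − 37.5 kHz = 2.5 kHz.
Distinct values: {2.5 kHz, 5.5 kHz, 10 kHz, 19.5 kHz}.

2.5 kHz, 5.5 kHz, 10 kHz, 19.5 kHz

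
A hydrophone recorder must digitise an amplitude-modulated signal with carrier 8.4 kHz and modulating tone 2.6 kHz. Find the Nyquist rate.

AM sidebands sit at fc ± fm = 5.8 kHz and 11 kHz.
Highest-frequency component: 11 kHz.
Nyquist rate = 2 × 11 kHz = 22 kHz.

22 kHz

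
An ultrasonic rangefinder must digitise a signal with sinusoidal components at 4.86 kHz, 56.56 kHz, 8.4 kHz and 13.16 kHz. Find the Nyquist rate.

113.12 kHz

Highest-frequency component: 56.56 kHz.
Nyquist rate = 2 × 56.56 kHz = 113.12 kHz.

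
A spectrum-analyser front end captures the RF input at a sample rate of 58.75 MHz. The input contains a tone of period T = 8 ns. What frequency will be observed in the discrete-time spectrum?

T = 8 ns → f = 1/T = 125 MHz.
125 MHz mod fs = 7.5 MHz.
7.5 MHz ≤ fs/2 = 29.375 MHz, appears at 7.5 MHz.

7.5 MHz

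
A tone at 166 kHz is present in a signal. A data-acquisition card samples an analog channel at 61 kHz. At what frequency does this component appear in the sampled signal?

166 kHz mod fs = 44 kHz.
44 kHz > fs/2 = 30.5 kHz, folds to fs − 44 kHz = 17 kHz.

17 kHz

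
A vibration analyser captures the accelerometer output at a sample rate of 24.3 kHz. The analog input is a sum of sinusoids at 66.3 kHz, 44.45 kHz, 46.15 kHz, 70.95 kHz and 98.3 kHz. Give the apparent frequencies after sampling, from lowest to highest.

fs/2 = 12.15 kHz.
66.3 kHz mod fs = 17.7 kHz.
17.7 kHz > fs/2 = 12.15 kHz, folds to fs − 17.7 kHz = 6.6 kHz.
44.45 kHz mod fs = 20.15 kHz.
20.15 kHz > fs/2 = 12.15 kHz, folds to fs − 20.15 kHz = 4.15 kHz.
46.15 kHz mod fs = 21.85 kHz.
21.85 kHz > fs/2 = 12.15 kHz, folds to fs − 21.85 kHz = 2.45 kHz.
70.95 kHz mod fs = 22.35 kHz.
22.35 kHz > fs/2 = 12.15 kHz, folds to fs − 22.35 kHz = 1.95 kHz.
98.3 kHz mod fs = 1.1 kHz.
1.1 kHz ≤ fs/2 = 12.15 kHz, appears at 1.1 kHz.
Distinct values: {1.1 kHz, 1.95 kHz, 2.45 kHz, 4.15 kHz, 6.6 kHz}.

1.1 kHz, 1.95 kHz, 2.45 kHz, 4.15 kHz, 6.6 kHz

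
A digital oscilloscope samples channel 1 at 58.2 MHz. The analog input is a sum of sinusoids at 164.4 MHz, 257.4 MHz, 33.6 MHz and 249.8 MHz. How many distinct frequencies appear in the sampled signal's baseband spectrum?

fs/2 = 29.1 MHz.
164.4 MHz mod fs = 48 MHz.
48 MHz > fs/2 = 29.1 MHz, folds to fs − 48 MHz = 10.2 MHz.
257.4 MHz mod fs = 24.6 MHz.
24.6 MHz ≤ fs/2 = 29.1 MHz, appears at 24.6 MHz.
33.6 MHz > fs/2 = 29.1 MHz, folds to fs − 33.6 MHz = 24.6 MHz.
249.8 MHz mod fs = 17 MHz.
17 MHz ≤ fs/2 = 29.1 MHz, appears at 17 MHz.
Distinct values: {10.2 MHz, 17 MHz, 24.6 MHz} → 3.

3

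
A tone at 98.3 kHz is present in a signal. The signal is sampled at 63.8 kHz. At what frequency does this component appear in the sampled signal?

98.3 kHz mod fs = 34.5 kHz.
34.5 kHz > fs/2 = 31.9 kHz, folds to fs − 34.5 kHz = 29.3 kHz.

29.3 kHz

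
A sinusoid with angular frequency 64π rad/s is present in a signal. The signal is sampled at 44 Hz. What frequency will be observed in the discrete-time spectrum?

12 Hz

ω = 64π rad/s → f = ω/(2π) = 32 Hz.
32 Hz > fs/2 = 22 Hz, folds to fs − 32 Hz = 12 Hz.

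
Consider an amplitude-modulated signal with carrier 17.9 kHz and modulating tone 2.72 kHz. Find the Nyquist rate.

AM sidebands sit at fc ± fm = 15.18 kHz and 20.62 kHz.
Highest-frequency component: 20.62 kHz.
Nyquist rate = 2 × 20.62 kHz = 41.24 kHz.

41.24 kHz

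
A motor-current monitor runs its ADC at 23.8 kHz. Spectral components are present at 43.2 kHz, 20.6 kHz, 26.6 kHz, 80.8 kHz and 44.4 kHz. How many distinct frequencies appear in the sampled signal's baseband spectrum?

fs/2 = 11.9 kHz.
43.2 kHz mod fs = 19.4 kHz.
19.4 kHz > fs/2 = 11.9 kHz, folds to fs − 19.4 kHz = 4.4 kHz.
20.6 kHz > fs/2 = 11.9 kHz, folds to fs − 20.6 kHz = 3.2 kHz.
26.6 kHz mod fs = 2.8 kHz.
2.8 kHz ≤ fs/2 = 11.9 kHz, appears at 2.8 kHz.
80.8 kHz mod fs = 9.4 kHz.
9.4 kHz ≤ fs/2 = 11.9 kHz, appears at 9.4 kHz.
44.4 kHz mod fs = 20.6 kHz.
20.6 kHz > fs/2 = 11.9 kHz, folds to fs − 20.6 kHz = 3.2 kHz.
Distinct values: {2.8 kHz, 3.2 kHz, 4.4 kHz, 9.4 kHz} → 4.

4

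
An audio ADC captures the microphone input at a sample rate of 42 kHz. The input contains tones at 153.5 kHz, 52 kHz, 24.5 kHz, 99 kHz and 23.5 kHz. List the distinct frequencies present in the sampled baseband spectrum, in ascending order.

10 kHz, 14.5 kHz, 15 kHz, 17.5 kHz, 18.5 kHz

fs/2 = 21 kHz.
153.5 kHz mod fs = 27.5 kHz.
27.5 kHz > fs/2 = 21 kHz, folds to fs − 27.5 kHz = 14.5 kHz.
52 kHz mod fs = 10 kHz.
10 kHz ≤ fs/2 = 21 kHz, appears at 10 kHz.
24.5 kHz > fs/2 = 21 kHz, folds to fs − 24.5 kHz = 17.5 kHz.
99 kHz mod fs = 15 kHz.
15 kHz ≤ fs/2 = 21 kHz, appears at 15 kHz.
23.5 kHz > fs/2 = 21 kHz, folds to fs − 23.5 kHz = 18.5 kHz.
Distinct values: {10 kHz, 14.5 kHz, 15 kHz, 17.5 kHz, 18.5 kHz}.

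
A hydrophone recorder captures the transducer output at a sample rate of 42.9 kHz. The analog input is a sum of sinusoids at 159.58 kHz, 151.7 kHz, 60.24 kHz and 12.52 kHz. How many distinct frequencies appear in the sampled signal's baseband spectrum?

fs/2 = 21.45 kHz.
159.58 kHz mod fs = 30.88 kHz.
30.88 kHz > fs/2 = 21.45 kHz, folds to fs − 30.88 kHz = 12.02 kHz.
151.7 kHz mod fs = 23 kHz.
23 kHz > fs/2 = 21.45 kHz, folds to fs − 23 kHz = 19.9 kHz.
60.24 kHz mod fs = 17.34 kHz.
17.34 kHz ≤ fs/2 = 21.45 kHz, appears at 17.34 kHz.
12.52 kHz ≤ fs/2 = 21.45 kHz, passes unchanged.
Distinct values: {12.02 kHz, 12.52 kHz, 17.34 kHz, 19.9 kHz} → 4.

4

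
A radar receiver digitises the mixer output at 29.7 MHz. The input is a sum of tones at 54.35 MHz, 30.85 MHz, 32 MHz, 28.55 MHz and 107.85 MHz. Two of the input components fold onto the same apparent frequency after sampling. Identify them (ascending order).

28.55 MHz, 30.85 MHz

fs/2 = 14.85 MHz.
54.35 MHz mod fs = 24.65 MHz.
24.65 MHz > fs/2 = 14.85 MHz, folds to fs − 24.65 MHz = 5.05 MHz.
30.85 MHz mod fs = 1.15 MHz.
1.15 MHz ≤ fs/2 = 14.85 MHz, appears at 1.15 MHz.
32 MHz mod fs = 2.3 MHz.
2.3 MHz ≤ fs/2 = 14.85 MHz, appears at 2.3 MHz.
28.55 MHz > fs/2 = 14.85 MHz, folds to fs − 28.55 MHz = 1.15 MHz.
107.85 MHz mod fs = 18.75 MHz.
18.75 MHz > fs/2 = 14.85 MHz, folds to fs − 18.75 MHz = 10.95 MHz.
28.55 MHz and 30.85 MHz both map to 1.15 MHz.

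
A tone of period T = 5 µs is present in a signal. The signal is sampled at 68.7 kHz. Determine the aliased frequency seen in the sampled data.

T = 5 µs → f = 1/T = 200 kHz.
200 kHz mod fs = 62.6 kHz.
62.6 kHz > fs/2 = 34.35 kHz, folds to fs − 62.6 kHz = 6.1 kHz.

6.1 kHz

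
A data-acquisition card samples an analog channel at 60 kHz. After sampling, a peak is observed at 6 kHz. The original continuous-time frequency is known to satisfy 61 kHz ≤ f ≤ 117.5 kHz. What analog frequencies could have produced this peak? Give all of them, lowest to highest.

Frequencies that alias to 6 kHz are k·fs ± 6 kHz for integer k ≥ 0.
k=0: 6 kHz.
k=1: 54 kHz, 66 kHz.
k=2: 114 kHz, 126 kHz.
k=3: 174 kHz, 186 kHz.
Within [61 kHz, 117.5 kHz]: 66 kHz, 114 kHz.

66 kHz, 114 kHz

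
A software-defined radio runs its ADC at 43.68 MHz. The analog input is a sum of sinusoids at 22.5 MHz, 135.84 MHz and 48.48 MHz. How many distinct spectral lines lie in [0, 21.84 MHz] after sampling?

2

fs/2 = 21.84 MHz.
22.5 MHz > fs/2 = 21.84 MHz, folds to fs − 22.5 MHz = 21.18 MHz.
135.84 MHz mod fs = 4.8 MHz.
4.8 MHz ≤ fs/2 = 21.84 MHz, appears at 4.8 MHz.
48.48 MHz mod fs = 4.8 MHz.
4.8 MHz ≤ fs/2 = 21.84 MHz, appears at 4.8 MHz.
Distinct values: {4.8 MHz, 21.18 MHz} → 2.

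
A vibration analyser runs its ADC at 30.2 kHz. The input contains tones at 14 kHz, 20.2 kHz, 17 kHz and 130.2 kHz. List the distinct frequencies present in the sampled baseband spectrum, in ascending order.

fs/2 = 15.1 kHz.
14 kHz ≤ fs/2 = 15.1 kHz, passes unchanged.
20.2 kHz > fs/2 = 15.1 kHz, folds to fs − 20.2 kHz = 10 kHz.
17 kHz > fs/2 = 15.1 kHz, folds to fs − 17 kHz = 13.2 kHz.
130.2 kHz mod fs = 9.4 kHz.
9.4 kHz ≤ fs/2 = 15.1 kHz, appears at 9.4 kHz.
Distinct values: {9.4 kHz, 10 kHz, 13.2 kHz, 14 kHz}.

9.4 kHz, 10 kHz, 13.2 kHz, 14 kHz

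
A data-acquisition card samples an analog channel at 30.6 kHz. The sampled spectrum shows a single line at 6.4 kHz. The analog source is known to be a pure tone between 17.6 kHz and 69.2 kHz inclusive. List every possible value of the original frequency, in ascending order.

Frequencies that alias to 6.4 kHz are k·fs ± 6.4 kHz for integer k ≥ 0.
k=0: 6.4 kHz.
k=1: 24.2 kHz, 37 kHz.
k=2: 54.8 kHz, 67.6 kHz.
k=3: 85.4 kHz, 98.2 kHz.
Within [17.6 kHz, 69.2 kHz]: 24.2 kHz, 37 kHz, 54.8 kHz, 67.6 kHz.

24.2 kHz, 37 kHz, 54.8 kHz, 67.6 kHz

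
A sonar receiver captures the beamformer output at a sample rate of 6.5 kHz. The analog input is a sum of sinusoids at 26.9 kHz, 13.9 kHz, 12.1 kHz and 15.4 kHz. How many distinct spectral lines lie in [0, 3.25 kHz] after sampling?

2

fs/2 = 3.25 kHz.
26.9 kHz mod fs = 0.9 kHz.
0.9 kHz ≤ fs/2 = 3.25 kHz, appears at 0.9 kHz.
13.9 kHz mod fs = 0.9 kHz.
0.9 kHz ≤ fs/2 = 3.25 kHz, appears at 0.9 kHz.
12.1 kHz mod fs = 5.6 kHz.
5.6 kHz > fs/2 = 3.25 kHz, folds to fs − 5.6 kHz = 0.9 kHz.
15.4 kHz mod fs = 2.4 kHz.
2.4 kHz ≤ fs/2 = 3.25 kHz, appears at 2.4 kHz.
Distinct values: {0.9 kHz, 2.4 kHz} → 2.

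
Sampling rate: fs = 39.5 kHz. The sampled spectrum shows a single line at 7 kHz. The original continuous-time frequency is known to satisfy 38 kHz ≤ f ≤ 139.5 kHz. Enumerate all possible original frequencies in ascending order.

Frequencies that alias to 7 kHz are k·fs ± 7 kHz for integer k ≥ 0.
k=0: 7 kHz.
k=1: 32.5 kHz, 46.5 kHz.
k=2: 72 kHz, 86 kHz.
k=3: 111.5 kHz, 125.5 kHz.
k=4: 151 kHz, 165 kHz.
Within [38 kHz, 139.5 kHz]: 46.5 kHz, 72 kHz, 86 kHz, 111.5 kHz, 125.5 kHz.

46.5 kHz, 72 kHz, 86 kHz, 111.5 kHz, 125.5 kHz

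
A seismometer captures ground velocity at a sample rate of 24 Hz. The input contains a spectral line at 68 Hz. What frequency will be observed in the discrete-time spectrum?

4 Hz

68 Hz mod fs = 20 Hz.
20 Hz > fs/2 = 12 Hz, folds to fs − 20 Hz = 4 Hz.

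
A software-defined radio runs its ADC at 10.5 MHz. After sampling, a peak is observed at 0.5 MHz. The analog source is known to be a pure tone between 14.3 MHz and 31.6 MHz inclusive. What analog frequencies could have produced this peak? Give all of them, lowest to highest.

20.5 MHz, 21.5 MHz, 31 MHz

Frequencies that alias to 0.5 MHz are k·fs ± 0.5 MHz for integer k ≥ 0.
k=0: 0.5 MHz.
k=1: 10 MHz, 11 MHz.
k=2: 20.5 MHz, 21.5 MHz.
k=3: 31 MHz, 32 MHz.
k=4: 41.5 MHz, 42.5 MHz.
Within [14.3 MHz, 31.6 MHz]: 20.5 MHz, 21.5 MHz, 31 MHz.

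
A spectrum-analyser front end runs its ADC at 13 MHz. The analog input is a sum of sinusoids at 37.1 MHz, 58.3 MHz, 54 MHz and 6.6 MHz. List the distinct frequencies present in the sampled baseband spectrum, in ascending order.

fs/2 = 6.5 MHz.
37.1 MHz mod fs = 11.1 MHz.
11.1 MHz > fs/2 = 6.5 MHz, folds to fs − 11.1 MHz = 1.9 MHz.
58.3 MHz mod fs = 6.3 MHz.
6.3 MHz ≤ fs/2 = 6.5 MHz, appears at 6.3 MHz.
54 MHz mod fs = 2 MHz.
2 MHz ≤ fs/2 = 6.5 MHz, appears at 2 MHz.
6.6 MHz > fs/2 = 6.5 MHz, folds to fs − 6.6 MHz = 6.4 MHz.
Distinct values: {1.9 MHz, 2 MHz, 6.3 MHz, 6.4 MHz}.

1.9 MHz, 2 MHz, 6.3 MHz, 6.4 MHz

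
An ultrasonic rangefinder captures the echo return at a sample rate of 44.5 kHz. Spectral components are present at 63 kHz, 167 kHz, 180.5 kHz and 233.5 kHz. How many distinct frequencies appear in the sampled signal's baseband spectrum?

3

fs/2 = 22.25 kHz.
63 kHz mod fs = 18.5 kHz.
18.5 kHz ≤ fs/2 = 22.25 kHz, appears at 18.5 kHz.
167 kHz mod fs = 33.5 kHz.
33.5 kHz > fs/2 = 22.25 kHz, folds to fs − 33.5 kHz = 11 kHz.
180.5 kHz mod fs = 2.5 kHz.
2.5 kHz ≤ fs/2 = 22.25 kHz, appears at 2.5 kHz.
233.5 kHz mod fs = 11 kHz.
11 kHz ≤ fs/2 = 22.25 kHz, appears at 11 kHz.
Distinct values: {2.5 kHz, 11 kHz, 18.5 kHz} → 3.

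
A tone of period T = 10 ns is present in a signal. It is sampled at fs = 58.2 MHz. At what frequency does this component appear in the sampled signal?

16.4 MHz

T = 10 ns → f = 1/T = 100 MHz.
100 MHz mod fs = 41.8 MHz.
41.8 MHz > fs/2 = 29.1 MHz, folds to fs − 41.8 MHz = 16.4 MHz.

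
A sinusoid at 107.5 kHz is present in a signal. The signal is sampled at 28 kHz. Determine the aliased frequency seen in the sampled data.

107.5 kHz mod fs = 23.5 kHz.
23.5 kHz > fs/2 = 14 kHz, folds to fs − 23.5 kHz = 4.5 kHz.

4.5 kHz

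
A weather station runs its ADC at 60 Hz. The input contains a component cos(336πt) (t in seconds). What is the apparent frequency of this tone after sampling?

12 Hz

ω = 336π rad/s → f = ω/(2π) = 168 Hz.
168 Hz mod fs = 48 Hz.
48 Hz > fs/2 = 30 Hz, folds to fs − 48 Hz = 12 Hz.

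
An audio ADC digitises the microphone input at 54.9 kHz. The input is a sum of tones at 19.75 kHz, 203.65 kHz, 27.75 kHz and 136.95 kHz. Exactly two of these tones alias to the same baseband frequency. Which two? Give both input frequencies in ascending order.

fs/2 = 27.45 kHz.
19.75 kHz ≤ fs/2 = 27.45 kHz, passes unchanged.
203.65 kHz mod fs = 38.95 kHz.
38.95 kHz > fs/2 = 27.45 kHz, folds to fs − 38.95 kHz = 15.95 kHz.
27.75 kHz > fs/2 = 27.45 kHz, folds to fs − 27.75 kHz = 27.15 kHz.
136.95 kHz mod fs = 27.15 kHz.
27.15 kHz ≤ fs/2 = 27.45 kHz, appears at 27.15 kHz.
27.75 kHz and 136.95 kHz both map to 27.15 kHz.

27.75 kHz, 136.95 kHz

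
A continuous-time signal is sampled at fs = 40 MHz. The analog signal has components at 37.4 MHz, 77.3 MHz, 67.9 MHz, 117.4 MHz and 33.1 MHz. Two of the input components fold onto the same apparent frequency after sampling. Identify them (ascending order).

fs/2 = 20 MHz.
37.4 MHz > fs/2 = 20 MHz, folds to fs − 37.4 MHz = 2.6 MHz.
77.3 MHz mod fs = 37.3 MHz.
37.3 MHz > fs/2 = 20 MHz, folds to fs − 37.3 MHz = 2.7 MHz.
67.9 MHz mod fs = 27.9 MHz.
27.9 MHz > fs/2 = 20 MHz, folds to fs − 27.9 MHz = 12.1 MHz.
117.4 MHz mod fs = 37.4 MHz.
37.4 MHz > fs/2 = 20 MHz, folds to fs − 37.4 MHz = 2.6 MHz.
33.1 MHz > fs/2 = 20 MHz, folds to fs − 33.1 MHz = 6.9 MHz.
37.4 MHz and 117.4 MHz both map to 2.6 MHz.

37.4 MHz, 117.4 MHz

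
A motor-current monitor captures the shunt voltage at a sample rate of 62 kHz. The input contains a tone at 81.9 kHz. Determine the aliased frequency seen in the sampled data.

19.9 kHz

81.9 kHz mod fs = 19.9 kHz.
19.9 kHz ≤ fs/2 = 31 kHz, appears at 19.9 kHz.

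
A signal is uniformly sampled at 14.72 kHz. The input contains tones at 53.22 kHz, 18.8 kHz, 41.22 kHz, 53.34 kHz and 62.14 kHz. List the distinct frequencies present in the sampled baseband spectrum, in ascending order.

fs/2 = 7.36 kHz.
53.22 kHz mod fs = 9.06 kHz.
9.06 kHz > fs/2 = 7.36 kHz, folds to fs − 9.06 kHz = 5.66 kHz.
18.8 kHz mod fs = 4.08 kHz.
4.08 kHz ≤ fs/2 = 7.36 kHz, appears at 4.08 kHz.
41.22 kHz mod fs = 11.78 kHz.
11.78 kHz > fs/2 = 7.36 kHz, folds to fs − 11.78 kHz = 2.94 kHz.
53.34 kHz mod fs = 9.18 kHz.
9.18 kHz > fs/2 = 7.36 kHz, folds to fs − 9.18 kHz = 5.54 kHz.
62.14 kHz mod fs = 3.26 kHz.
3.26 kHz ≤ fs/2 = 7.36 kHz, appears at 3.26 kHz.
Distinct values: {2.94 kHz, 3.26 kHz, 4.08 kHz, 5.54 kHz, 5.66 kHz}.

2.94 kHz, 3.26 kHz, 4.08 kHz, 5.54 kHz, 5.66 kHz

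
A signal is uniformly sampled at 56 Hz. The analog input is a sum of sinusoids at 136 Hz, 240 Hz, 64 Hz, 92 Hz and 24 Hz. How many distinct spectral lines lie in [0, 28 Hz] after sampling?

fs/2 = 28 Hz.
136 Hz mod fs = 24 Hz.
24 Hz ≤ fs/2 = 28 Hz, appears at 24 Hz.
240 Hz mod fs = 16 Hz.
16 Hz ≤ fs/2 = 28 Hz, appears at 16 Hz.
64 Hz mod fs = 8 Hz.
8 Hz ≤ fs/2 = 28 Hz, appears at 8 Hz.
92 Hz mod fs = 36 Hz.
36 Hz > fs/2 = 28 Hz, folds to fs − 36 Hz = 20 Hz.
24 Hz ≤ fs/2 = 28 Hz, passes unchanged.
Distinct values: {8 Hz, 16 Hz, 20 Hz, 24 Hz} → 4.

4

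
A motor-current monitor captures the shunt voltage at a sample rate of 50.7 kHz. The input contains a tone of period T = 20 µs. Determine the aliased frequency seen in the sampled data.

T = 20 µs → f = 1/T = 50 kHz.
50 kHz > fs/2 = 25.35 kHz, folds to fs − 50 kHz = 0.7 kHz.

0.7 kHz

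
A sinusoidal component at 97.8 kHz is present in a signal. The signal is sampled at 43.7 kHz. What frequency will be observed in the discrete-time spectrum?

97.8 kHz mod fs = 10.4 kHz.
10.4 kHz ≤ fs/2 = 21.85 kHz, appears at 10.4 kHz.

10.4 kHz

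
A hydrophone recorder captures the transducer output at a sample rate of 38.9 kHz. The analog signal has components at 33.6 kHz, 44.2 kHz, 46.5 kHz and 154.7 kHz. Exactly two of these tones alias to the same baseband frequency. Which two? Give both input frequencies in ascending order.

fs/2 = 19.45 kHz.
33.6 kHz > fs/2 = 19.45 kHz, folds to fs − 33.6 kHz = 5.3 kHz.
44.2 kHz mod fs = 5.3 kHz.
5.3 kHz ≤ fs/2 = 19.45 kHz, appears at 5.3 kHz.
46.5 kHz mod fs = 7.6 kHz.
7.6 kHz ≤ fs/2 = 19.45 kHz, appears at 7.6 kHz.
154.7 kHz mod fs = 38 kHz.
38 kHz > fs/2 = 19.45 kHz, folds to fs − 38 kHz = 0.9 kHz.
33.6 kHz and 44.2 kHz both map to 5.3 kHz.

33.6 kHz, 44.2 kHz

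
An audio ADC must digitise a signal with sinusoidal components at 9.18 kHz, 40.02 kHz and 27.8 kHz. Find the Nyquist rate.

80.04 kHz

Highest-frequency component: 40.02 kHz.
Nyquist rate = 2 × 40.02 kHz = 80.04 kHz.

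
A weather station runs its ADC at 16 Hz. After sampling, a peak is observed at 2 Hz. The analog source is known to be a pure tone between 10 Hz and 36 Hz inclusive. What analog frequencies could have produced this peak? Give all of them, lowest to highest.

Frequencies that alias to 2 Hz are k·fs ± 2 Hz for integer k ≥ 0.
k=0: 2 Hz.
k=1: 14 Hz, 18 Hz.
k=2: 30 Hz, 34 Hz.
k=3: 46 Hz, 50 Hz.
Within [10 Hz, 36 Hz]: 14 Hz, 18 Hz, 30 Hz, 34 Hz.

14 Hz, 18 Hz, 30 Hz, 34 Hz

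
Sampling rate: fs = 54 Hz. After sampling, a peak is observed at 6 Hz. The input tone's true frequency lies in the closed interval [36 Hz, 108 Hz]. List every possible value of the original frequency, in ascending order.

Frequencies that alias to 6 Hz are k·fs ± 6 Hz for integer k ≥ 0.
k=0: 6 Hz.
k=1: 48 Hz, 60 Hz.
k=2: 102 Hz, 114 Hz.
k=3: 156 Hz, 168 Hz.
Within [36 Hz, 108 Hz]: 48 Hz, 60 Hz, 102 Hz.

48 Hz, 60 Hz, 102 Hz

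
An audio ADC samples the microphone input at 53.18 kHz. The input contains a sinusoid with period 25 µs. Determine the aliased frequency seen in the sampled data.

13.18 kHz

T = 25 µs → f = 1/T = 40 kHz.
40 kHz > fs/2 = 26.59 kHz, folds to fs − 40 kHz = 13.18 kHz.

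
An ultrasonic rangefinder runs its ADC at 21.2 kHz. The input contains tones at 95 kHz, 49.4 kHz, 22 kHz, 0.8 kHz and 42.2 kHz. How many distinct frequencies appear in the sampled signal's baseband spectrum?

fs/2 = 10.6 kHz.
95 kHz mod fs = 10.2 kHz.
10.2 kHz ≤ fs/2 = 10.6 kHz, appears at 10.2 kHz.
49.4 kHz mod fs = 7 kHz.
7 kHz ≤ fs/2 = 10.6 kHz, appears at 7 kHz.
22 kHz mod fs = 0.8 kHz.
0.8 kHz ≤ fs/2 = 10.6 kHz, appears at 0.8 kHz.
0.8 kHz ≤ fs/2 = 10.6 kHz, passes unchanged.
42.2 kHz mod fs = 21 kHz.
21 kHz > fs/2 = 10.6 kHz, folds to fs − 21 kHz = 0.2 kHz.
Distinct values: {0.2 kHz, 0.8 kHz, 7 kHz, 10.2 kHz} → 4.

4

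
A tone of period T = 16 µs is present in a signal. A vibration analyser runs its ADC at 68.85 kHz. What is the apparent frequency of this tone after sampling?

6.35 kHz

T = 16 µs → f = 1/T = 62.5 kHz.
62.5 kHz > fs/2 = 34.425 kHz, folds to fs − 62.5 kHz = 6.35 kHz.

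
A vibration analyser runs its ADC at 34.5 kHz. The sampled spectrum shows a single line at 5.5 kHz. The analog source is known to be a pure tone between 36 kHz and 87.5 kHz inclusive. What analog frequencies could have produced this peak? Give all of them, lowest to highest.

40 kHz, 63.5 kHz, 74.5 kHz

Frequencies that alias to 5.5 kHz are k·fs ± 5.5 kHz for integer k ≥ 0.
k=0: 5.5 kHz.
k=1: 29 kHz, 40 kHz.
k=2: 63.5 kHz, 74.5 kHz.
k=3: 98 kHz, 109 kHz.
Within [36 kHz, 87.5 kHz]: 40 kHz, 63.5 kHz, 74.5 kHz.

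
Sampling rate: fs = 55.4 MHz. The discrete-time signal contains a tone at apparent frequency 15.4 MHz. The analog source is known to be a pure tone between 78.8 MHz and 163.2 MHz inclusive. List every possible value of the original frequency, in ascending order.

95.4 MHz, 126.2 MHz, 150.8 MHz

Frequencies that alias to 15.4 MHz are k·fs ± 15.4 MHz for integer k ≥ 0.
k=0: 15.4 MHz.
k=1: 40 MHz, 70.8 MHz.
k=2: 95.4 MHz, 126.2 MHz.
k=3: 150.8 MHz, 181.6 MHz.
k=4: 206.2 MHz, 237 MHz.
Within [78.8 MHz, 163.2 MHz]: 95.4 MHz, 126.2 MHz, 150.8 MHz.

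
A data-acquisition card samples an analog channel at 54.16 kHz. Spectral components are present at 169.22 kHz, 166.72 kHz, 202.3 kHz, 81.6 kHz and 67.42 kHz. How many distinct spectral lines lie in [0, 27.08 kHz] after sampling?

5

fs/2 = 27.08 kHz.
169.22 kHz mod fs = 6.74 kHz.
6.74 kHz ≤ fs/2 = 27.08 kHz, appears at 6.74 kHz.
166.72 kHz mod fs = 4.24 kHz.
4.24 kHz ≤ fs/2 = 27.08 kHz, appears at 4.24 kHz.
202.3 kHz mod fs = 39.82 kHz.
39.82 kHz > fs/2 = 27.08 kHz, folds to fs − 39.82 kHz = 14.34 kHz.
81.6 kHz mod fs = 27.44 kHz.
27.44 kHz > fs/2 = 27.08 kHz, folds to fs − 27.44 kHz = 26.72 kHz.
67.42 kHz mod fs = 13.26 kHz.
13.26 kHz ≤ fs/2 = 27.08 kHz, appears at 13.26 kHz.
Distinct values: {4.24 kHz, 6.74 kHz, 13.26 kHz, 14.34 kHz, 26.72 kHz} → 5.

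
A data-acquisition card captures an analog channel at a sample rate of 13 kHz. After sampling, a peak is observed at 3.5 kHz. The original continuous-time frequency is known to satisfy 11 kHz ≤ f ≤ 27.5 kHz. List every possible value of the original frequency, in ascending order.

Frequencies that alias to 3.5 kHz are k·fs ± 3.5 kHz for integer k ≥ 0.
k=0: 3.5 kHz.
k=1: 9.5 kHz, 16.5 kHz.
k=2: 22.5 kHz, 29.5 kHz.
k=3: 35.5 kHz, 42.5 kHz.
Within [11 kHz, 27.5 kHz]: 16.5 kHz, 22.5 kHz.

16.5 kHz, 22.5 kHz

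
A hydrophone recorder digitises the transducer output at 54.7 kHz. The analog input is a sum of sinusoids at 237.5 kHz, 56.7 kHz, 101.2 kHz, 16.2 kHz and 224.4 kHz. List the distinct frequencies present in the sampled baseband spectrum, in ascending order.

2 kHz, 5.6 kHz, 8.2 kHz, 16.2 kHz, 18.7 kHz

fs/2 = 27.35 kHz.
237.5 kHz mod fs = 18.7 kHz.
18.7 kHz ≤ fs/2 = 27.35 kHz, appears at 18.7 kHz.
56.7 kHz mod fs = 2 kHz.
2 kHz ≤ fs/2 = 27.35 kHz, appears at 2 kHz.
101.2 kHz mod fs = 46.5 kHz.
46.5 kHz > fs/2 = 27.35 kHz, folds to fs − 46.5 kHz = 8.2 kHz.
16.2 kHz ≤ fs/2 = 27.35 kHz, passes unchanged.
224.4 kHz mod fs = 5.6 kHz.
5.6 kHz ≤ fs/2 = 27.35 kHz, appears at 5.6 kHz.
Distinct values: {2 kHz, 5.6 kHz, 8.2 kHz, 16.2 kHz, 18.7 kHz}.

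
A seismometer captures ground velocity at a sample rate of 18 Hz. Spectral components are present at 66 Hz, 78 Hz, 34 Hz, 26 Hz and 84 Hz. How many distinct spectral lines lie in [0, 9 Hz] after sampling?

3

fs/2 = 9 Hz.
66 Hz mod fs = 12 Hz.
12 Hz > fs/2 = 9 Hz, folds to fs − 12 Hz = 6 Hz.
78 Hz mod fs = 6 Hz.
6 Hz ≤ fs/2 = 9 Hz, appears at 6 Hz.
34 Hz mod fs = 16 Hz.
16 Hz > fs/2 = 9 Hz, folds to fs − 16 Hz = 2 Hz.
26 Hz mod fs = 8 Hz.
8 Hz ≤ fs/2 = 9 Hz, appears at 8 Hz.
84 Hz mod fs = 12 Hz.
12 Hz > fs/2 = 9 Hz, folds to fs − 12 Hz = 6 Hz.
Distinct values: {2 Hz, 6 Hz, 8 Hz} → 3.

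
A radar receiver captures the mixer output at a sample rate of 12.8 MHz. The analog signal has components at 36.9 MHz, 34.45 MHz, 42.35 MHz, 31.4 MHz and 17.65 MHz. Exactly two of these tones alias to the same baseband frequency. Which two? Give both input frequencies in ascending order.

fs/2 = 6.4 MHz.
36.9 MHz mod fs = 11.3 MHz.
11.3 MHz > fs/2 = 6.4 MHz, folds to fs − 11.3 MHz = 1.5 MHz.
34.45 MHz mod fs = 8.85 MHz.
8.85 MHz > fs/2 = 6.4 MHz, folds to fs − 8.85 MHz = 3.95 MHz.
42.35 MHz mod fs = 3.95 MHz.
3.95 MHz ≤ fs/2 = 6.4 MHz, appears at 3.95 MHz.
31.4 MHz mod fs = 5.8 MHz.
5.8 MHz ≤ fs/2 = 6.4 MHz, appears at 5.8 MHz.
17.65 MHz mod fs = 4.85 MHz.
4.85 MHz ≤ fs/2 = 6.4 MHz, appears at 4.85 MHz.
34.45 MHz and 42.35 MHz both map to 3.95 MHz.

34.45 MHz, 42.35 MHz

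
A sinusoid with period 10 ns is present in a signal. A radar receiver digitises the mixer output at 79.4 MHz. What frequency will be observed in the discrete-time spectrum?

20.6 MHz

T = 10 ns → f = 1/T = 100 MHz.
100 MHz mod fs = 20.6 MHz.
20.6 MHz ≤ fs/2 = 39.7 MHz, appears at 20.6 MHz.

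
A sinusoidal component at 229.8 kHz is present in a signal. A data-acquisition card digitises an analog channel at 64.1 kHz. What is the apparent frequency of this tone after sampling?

229.8 kHz mod fs = 37.5 kHz.
37.5 kHz > fs/2 = 32.05 kHz, folds to fs − 37.5 kHz = 26.6 kHz.

26.6 kHz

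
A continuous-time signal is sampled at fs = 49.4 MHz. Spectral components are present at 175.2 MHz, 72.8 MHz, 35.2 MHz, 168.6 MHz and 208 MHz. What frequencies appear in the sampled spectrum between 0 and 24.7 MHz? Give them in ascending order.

fs/2 = 24.7 MHz.
175.2 MHz mod fs = 27 MHz.
27 MHz > fs/2 = 24.7 MHz, folds to fs − 27 MHz = 22.4 MHz.
72.8 MHz mod fs = 23.4 MHz.
23.4 MHz ≤ fs/2 = 24.7 MHz, appears at 23.4 MHz.
35.2 MHz > fs/2 = 24.7 MHz, folds to fs − 35.2 MHz = 14.2 MHz.
168.6 MHz mod fs = 20.4 MHz.
20.4 MHz ≤ fs/2 = 24.7 MHz, appears at 20.4 MHz.
208 MHz mod fs = 10.4 MHz.
10.4 MHz ≤ fs/2 = 24.7 MHz, appears at 10.4 MHz.
Distinct values: {10.4 MHz, 14.2 MHz, 20.4 MHz, 22.4 MHz, 23.4 MHz}.

10.4 MHz, 14.2 MHz, 20.4 MHz, 22.4 MHz, 23.4 MHz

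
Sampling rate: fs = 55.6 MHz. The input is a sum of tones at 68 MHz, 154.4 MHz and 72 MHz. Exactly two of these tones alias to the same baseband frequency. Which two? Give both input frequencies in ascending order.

68 MHz, 154.4 MHz

fs/2 = 27.8 MHz.
68 MHz mod fs = 12.4 MHz.
12.4 MHz ≤ fs/2 = 27.8 MHz, appears at 12.4 MHz.
154.4 MHz mod fs = 43.2 MHz.
43.2 MHz > fs/2 = 27.8 MHz, folds to fs − 43.2 MHz = 12.4 MHz.
72 MHz mod fs = 16.4 MHz.
16.4 MHz ≤ fs/2 = 27.8 MHz, appears at 16.4 MHz.
68 MHz and 154.4 MHz both map to 12.4 MHz.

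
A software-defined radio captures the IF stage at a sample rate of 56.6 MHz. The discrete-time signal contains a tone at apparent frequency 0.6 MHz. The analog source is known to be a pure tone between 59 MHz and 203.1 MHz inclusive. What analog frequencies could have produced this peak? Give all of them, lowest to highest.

Frequencies that alias to 0.6 MHz are k·fs ± 0.6 MHz for integer k ≥ 0.
k=0: 0.6 MHz.
k=1: 56 MHz, 57.2 MHz.
k=2: 112.6 MHz, 113.8 MHz.
k=3: 169.2 MHz, 170.4 MHz.
k=4: 225.8 MHz, 227 MHz.
Within [59 MHz, 203.1 MHz]: 112.6 MHz, 113.8 MHz, 169.2 MHz, 170.4 MHz.

112.6 MHz, 113.8 MHz, 169.2 MHz, 170.4 MHz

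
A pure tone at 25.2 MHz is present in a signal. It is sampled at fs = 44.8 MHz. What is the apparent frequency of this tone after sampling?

19.6 MHz

25.2 MHz > fs/2 = 22.4 MHz, folds to fs − 25.2 MHz = 19.6 MHz.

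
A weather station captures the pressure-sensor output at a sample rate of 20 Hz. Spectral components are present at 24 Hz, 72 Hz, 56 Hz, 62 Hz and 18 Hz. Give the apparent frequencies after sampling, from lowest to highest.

fs/2 = 10 Hz.
24 Hz mod fs = 4 Hz.
4 Hz ≤ fs/2 = 10 Hz, appears at 4 Hz.
72 Hz mod fs = 12 Hz.
12 Hz > fs/2 = 10 Hz, folds to fs − 12 Hz = 8 Hz.
56 Hz mod fs = 16 Hz.
16 Hz > fs/2 = 10 Hz, folds to fs − 16 Hz = 4 Hz.
62 Hz mod fs = 2 Hz.
2 Hz ≤ fs/2 = 10 Hz, appears at 2 Hz.
18 Hz > fs/2 = 10 Hz, folds to fs − 18 Hz = 2 Hz.
Distinct values: {2 Hz, 4 Hz, 8 Hz}.

2 Hz, 4 Hz, 8 Hz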